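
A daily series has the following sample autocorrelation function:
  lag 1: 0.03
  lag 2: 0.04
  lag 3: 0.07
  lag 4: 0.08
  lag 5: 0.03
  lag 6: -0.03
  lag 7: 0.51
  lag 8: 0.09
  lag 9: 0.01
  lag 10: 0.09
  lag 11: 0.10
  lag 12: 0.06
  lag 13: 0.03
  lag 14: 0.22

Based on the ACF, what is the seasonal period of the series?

The largest autocorrelation is r_7 = 0.51, with a weaker echo at lag 14 (0.22); the remaining lags stay at or below 0.10.
The dominant spike at lag 7 indicates a seasonal period of 7.

7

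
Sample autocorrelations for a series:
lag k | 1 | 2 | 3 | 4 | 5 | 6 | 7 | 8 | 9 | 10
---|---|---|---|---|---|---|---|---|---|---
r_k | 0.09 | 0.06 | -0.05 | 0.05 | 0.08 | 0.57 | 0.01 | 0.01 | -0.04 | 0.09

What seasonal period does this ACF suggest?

6

The largest autocorrelation is r_6 = 0.57; the remaining lags stay at or below 0.09.
The dominant spike at lag 6 indicates a seasonal period of 6.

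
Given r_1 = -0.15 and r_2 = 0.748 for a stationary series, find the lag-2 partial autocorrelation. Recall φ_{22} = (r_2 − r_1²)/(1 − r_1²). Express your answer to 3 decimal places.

φ_{22} = (r_2 − r_1²) / (1 − r_1²)
r_1² = (-0.15)² = 0.0225
Numerator = 0.748 − 0.0225 = 0.7255; denominator = 1 − 0.0225 = 0.9775
φ_{22} = 0.7255 / 0.9775 = 0.742

0.742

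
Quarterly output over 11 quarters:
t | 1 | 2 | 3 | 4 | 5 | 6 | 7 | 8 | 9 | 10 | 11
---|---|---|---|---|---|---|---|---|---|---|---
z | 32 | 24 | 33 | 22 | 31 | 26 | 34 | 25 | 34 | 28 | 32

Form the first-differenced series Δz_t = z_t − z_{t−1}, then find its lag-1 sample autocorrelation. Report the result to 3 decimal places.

First differences Δz: -8, 9, -11, 9, -5, 8, -9, 9, -6, 4
Mean of differences = 0.0000
Numerator Σ(Δz_t−Δz̄)(Δz_{t+1}−Δz̄) = -586.0000
Denominator Σ(Δz_t−Δz̄)² = 650.0000
r_1(Δz) = -586.0000 / 650.0000 = -0.902

-0.902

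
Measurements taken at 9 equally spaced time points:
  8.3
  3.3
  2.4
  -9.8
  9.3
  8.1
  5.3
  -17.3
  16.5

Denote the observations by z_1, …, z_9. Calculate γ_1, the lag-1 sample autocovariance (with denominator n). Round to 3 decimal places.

Mean z̄ = (8.3 + 3.3 + 2.4 − 9.8 + 9.3 + 8.1 + 5.3 − 17.3 + 16.5)/9 = 2.9000
Σ_{t=1}^{8}(z_t−z̄)(z_{t+1}−z̄) = -350.4100
γ_1 = -350.4100 / 9 = -38.934

-38.934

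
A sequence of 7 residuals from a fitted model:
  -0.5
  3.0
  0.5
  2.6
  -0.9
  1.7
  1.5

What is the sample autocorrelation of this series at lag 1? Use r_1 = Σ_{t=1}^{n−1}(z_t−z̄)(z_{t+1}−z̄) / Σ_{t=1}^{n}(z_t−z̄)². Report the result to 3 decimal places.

-0.683

Mean z̄ = (-0.5 + 3.0 + 0.5 + 2.6 − 0.9 + 1.7 + 1.5)/7 = 1.1286
Deviations from mean: -1.6286, 1.8714, -0.6286, 1.4714, -2.0286, 0.5714, 0.3714
Σ(z_t−z̄)(z_{t+1}−z̄) = (-3.0478) + (-1.1763) + (-0.9249) + (-2.9849) + (-1.1592) + (0.2122) = -9.0808
Denominator Σ(z_t−z̄)² = 13.2943
r_1 = -9.0808 / 13.2943 = -0.683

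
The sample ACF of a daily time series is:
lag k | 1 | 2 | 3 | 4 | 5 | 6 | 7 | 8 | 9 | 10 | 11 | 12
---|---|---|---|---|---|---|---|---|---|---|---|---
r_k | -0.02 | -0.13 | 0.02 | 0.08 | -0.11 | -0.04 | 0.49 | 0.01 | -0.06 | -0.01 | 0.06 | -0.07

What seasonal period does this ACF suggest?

The largest autocorrelation is r_7 = 0.49; the remaining lags stay at or below 0.08.
The dominant spike at lag 7 indicates a seasonal period of 7.

7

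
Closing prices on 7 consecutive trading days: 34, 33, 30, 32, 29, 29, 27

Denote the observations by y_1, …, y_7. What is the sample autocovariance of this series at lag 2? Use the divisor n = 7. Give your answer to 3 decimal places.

Mean ȳ = (34 + 33 + 30 + 32 + 29 + 29 + 27)/7 = 30.5714
Deviations: 3.4286, 2.4286, -0.5714, 1.4286, -1.5714, -1.5714, -3.5714
Σ_{t=1}^{5}(y_t−ȳ)(y_{t+2}−ȳ) = 5.7755
γ_2 = 5.7755 / 7 = 0.825

0.825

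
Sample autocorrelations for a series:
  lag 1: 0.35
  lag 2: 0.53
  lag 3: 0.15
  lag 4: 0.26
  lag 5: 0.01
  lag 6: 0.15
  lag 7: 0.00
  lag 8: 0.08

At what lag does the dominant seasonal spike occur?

2

The largest autocorrelation is r_2 = 0.53; the remaining lags stay at or below 0.35.
The dominant spike at lag 2 indicates a seasonal period of 2.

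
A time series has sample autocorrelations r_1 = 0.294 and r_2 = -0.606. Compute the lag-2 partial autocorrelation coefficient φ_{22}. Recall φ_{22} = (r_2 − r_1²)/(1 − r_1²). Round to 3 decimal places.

φ_{22} = (r_2 − r_1²) / (1 − r_1²)
r_1² = (0.294)² = 0.086436
Numerator = -0.606 − 0.0864 = -0.6924; denominator = 1 − 0.0864 = 0.9136
φ_{22} = -0.6924 / 0.9136 = -0.758

-0.758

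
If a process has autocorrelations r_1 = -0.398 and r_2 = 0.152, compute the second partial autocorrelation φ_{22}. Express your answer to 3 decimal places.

φ_{22} = (r_2 − r_1²) / (1 − r_1²)
r_1² = (-0.398)² = 0.158404
Numerator = 0.152 − 0.1584 = -0.0064; denominator = 1 − 0.1584 = 0.8416
φ_{22} = -0.0064 / 0.8416 = -0.008

-0.008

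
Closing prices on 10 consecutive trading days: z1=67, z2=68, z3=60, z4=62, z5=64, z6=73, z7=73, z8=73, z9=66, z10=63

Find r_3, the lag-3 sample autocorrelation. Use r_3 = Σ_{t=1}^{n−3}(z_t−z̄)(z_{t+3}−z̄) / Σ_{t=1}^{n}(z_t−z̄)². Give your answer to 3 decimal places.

Mean z̄ = (67 + 68 + 60 + 62 + 64 + 73 + 73 + 73 + 66 + 63)/10 = 66.9000
Σ(z_t−z̄)(z_{t+3}−z̄) = (-0.4900) + (-3.1900) + (-42.0900) + (-29.8900) + (-17.6900) + (-5.4900) + (-23.7900) = -122.6300
Denominator Σ(z_t−z̄)² = 208.9000
r_3 = -122.6300 / 208.9000 = -0.587

-0.587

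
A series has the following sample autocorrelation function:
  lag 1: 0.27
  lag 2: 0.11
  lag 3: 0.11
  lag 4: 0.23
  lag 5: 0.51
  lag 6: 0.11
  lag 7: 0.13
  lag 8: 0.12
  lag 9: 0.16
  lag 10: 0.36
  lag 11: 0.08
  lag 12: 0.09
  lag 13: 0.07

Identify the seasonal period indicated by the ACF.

5

The largest autocorrelation is r_5 = 0.51, with a weaker echo at lag 10 (0.36); the remaining lags stay at or below 0.27. The elevated value at lag 1 (0.27), dropping to 0.11 at lag 2, reflects decaying short-term dependence rather than seasonality.
The dominant spike at lag 5 indicates a seasonal period of 5.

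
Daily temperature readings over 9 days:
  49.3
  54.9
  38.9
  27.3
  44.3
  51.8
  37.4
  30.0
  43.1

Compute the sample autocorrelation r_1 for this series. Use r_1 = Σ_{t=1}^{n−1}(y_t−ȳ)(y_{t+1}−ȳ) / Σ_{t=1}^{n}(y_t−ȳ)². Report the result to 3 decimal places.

Mean ȳ = (49.3 + 54.9 + 38.9 + 27.3 + 44.3 + 51.8 + 37.4 + 30.0 + 43.1)/9 = 41.8889
Numerator Σ_{t=1}^{8}(y_t−ȳ)(y_{t+1}−ȳ) = 84.3432
Denominator Σ(y_t−ȳ)² = 712.9889
r_1 = 84.3432 / 712.9889 = 0.118

0.118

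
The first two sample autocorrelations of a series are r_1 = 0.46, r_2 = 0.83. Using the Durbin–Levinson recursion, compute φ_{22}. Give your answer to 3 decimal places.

0.784

φ_{22} = (r_2 − r_1²) / (1 − r_1²)
r_1² = (0.46)² = 0.2116
Numerator = 0.83 − 0.2116 = 0.6184; denominator = 1 − 0.2116 = 0.7884
φ_{22} = 0.6184 / 0.7884 = 0.784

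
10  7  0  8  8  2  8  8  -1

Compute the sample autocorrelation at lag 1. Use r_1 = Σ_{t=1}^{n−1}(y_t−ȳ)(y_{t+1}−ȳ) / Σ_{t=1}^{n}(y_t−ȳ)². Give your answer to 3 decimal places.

Mean ȳ = (10 + 7 + 0 + 8 + 8 + 2 + 8 + 8 − 1)/9 = 5.5556
Numerator Σ_{t=1}^{8}(y_t−ȳ)(y_{t+1}−ȳ) = -36.6420
Denominator Σ(y_t−ȳ)² = 132.2222
r_1 = -36.6420 / 132.2222 = -0.277

-0.277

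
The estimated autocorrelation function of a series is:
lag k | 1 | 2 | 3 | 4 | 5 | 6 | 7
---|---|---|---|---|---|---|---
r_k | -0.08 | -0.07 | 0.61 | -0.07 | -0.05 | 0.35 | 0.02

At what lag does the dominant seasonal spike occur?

3

The largest autocorrelation is r_3 = 0.61, with a weaker echo at lag 6 (0.35); the remaining lags stay at or below 0.02.
The dominant spike at lag 3 indicates a seasonal period of 3.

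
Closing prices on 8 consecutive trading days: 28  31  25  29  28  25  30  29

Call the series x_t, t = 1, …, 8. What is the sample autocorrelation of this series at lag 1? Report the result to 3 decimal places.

Mean x̄ = (28 + 31 + 25 + 29 + 28 + 25 + 30 + 29)/8 = 28.1250
Deviations from mean: -0.1250, 2.8750, -3.1250, 0.8750, -0.1250, -3.1250, 1.8750, 0.8750
Σ(x_t−x̄)(x_{t+1}−x̄) = (-0.3594) + (-8.9844) + (-2.7344) + (-0.1094) + (0.3906) + (-5.8594) + (1.6406) = -16.0156
Denominator Σ(x_t−x̄)² = 32.8750
r_1 = -16.0156 / 32.8750 = -0.487

-0.487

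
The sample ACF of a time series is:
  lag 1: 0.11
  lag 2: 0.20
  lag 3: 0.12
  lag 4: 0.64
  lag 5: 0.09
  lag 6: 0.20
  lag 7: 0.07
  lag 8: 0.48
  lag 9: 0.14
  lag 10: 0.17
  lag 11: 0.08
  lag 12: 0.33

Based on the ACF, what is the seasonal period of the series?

4

The largest autocorrelation is r_4 = 0.64, with weaker echoes at lags 8 (0.48) and 12 (0.33); the remaining lags stay at or below 0.20.
The dominant spike at lag 4 indicates a seasonal period of 4.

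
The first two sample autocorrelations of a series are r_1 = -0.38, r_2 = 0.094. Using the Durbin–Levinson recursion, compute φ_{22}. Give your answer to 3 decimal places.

-0.059

φ_{22} = (r_2 − r_1²) / (1 − r_1²)
r_1² = (-0.38)² = 0.1444
Numerator = 0.094 − 0.1444 = -0.0504; denominator = 1 − 0.1444 = 0.8556
φ_{22} = -0.0504 / 0.8556 = -0.059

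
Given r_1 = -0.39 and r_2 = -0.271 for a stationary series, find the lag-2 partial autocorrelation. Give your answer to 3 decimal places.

-0.499

φ_{22} = (r_2 − r_1²) / (1 − r_1²)
r_1² = (-0.39)² = 0.1521
Numerator = -0.271 − 0.1521 = -0.4231; denominator = 1 − 0.1521 = 0.8479
φ_{22} = -0.4231 / 0.8479 = -0.499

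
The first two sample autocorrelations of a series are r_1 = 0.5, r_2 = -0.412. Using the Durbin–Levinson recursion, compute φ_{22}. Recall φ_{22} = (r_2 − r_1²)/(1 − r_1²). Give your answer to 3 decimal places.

φ_{22} = (r_2 − r_1²) / (1 − r_1²)
r_1² = (0.5)² = 0.25
Numerator = -0.412 − 0.2500 = -0.6620; denominator = 1 − 0.2500 = 0.7500
φ_{22} = -0.6620 / 0.7500 = -0.883

-0.883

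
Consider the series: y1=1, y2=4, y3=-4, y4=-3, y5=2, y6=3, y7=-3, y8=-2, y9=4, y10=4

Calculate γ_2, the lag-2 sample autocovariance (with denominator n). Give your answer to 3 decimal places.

Mean ȳ = (1 + 4 − 4 − 3 + 2 + 3 − 3 − 2 + 4 + 4)/10 = 0.6000
Σ_{t=1}^{8}(y_t−ȳ)(y_{t+2}−ȳ) = -61.5200
γ_2 = -61.5200 / 10 = -6.152

-6.152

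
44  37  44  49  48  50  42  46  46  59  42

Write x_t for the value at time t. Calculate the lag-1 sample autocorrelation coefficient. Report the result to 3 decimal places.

-0.077

Mean x̄ = (44 + 37 + 44 + 49 + 48 + 50 + 42 + 46 + 46 + 59 + 42)/11 = 46.0909
Numerator Σ_{t=1}^{10}(x_t−x̄)(x_{t+1}−x̄) = -24.6446
Denominator Σ(x_t−x̄)² = 318.9091
r_1 = -24.6446 / 318.9091 = -0.077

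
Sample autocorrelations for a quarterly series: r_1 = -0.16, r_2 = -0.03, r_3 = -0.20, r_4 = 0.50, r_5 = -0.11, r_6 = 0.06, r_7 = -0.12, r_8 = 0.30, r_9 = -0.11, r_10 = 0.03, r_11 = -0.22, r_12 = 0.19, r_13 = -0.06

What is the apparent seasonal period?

The largest autocorrelation is r_4 = 0.50, with weaker echoes at lags 8 (0.30) and 12 (0.19); the remaining lags stay at or below 0.06.
The dominant spike at lag 4 indicates a seasonal period of 4.

4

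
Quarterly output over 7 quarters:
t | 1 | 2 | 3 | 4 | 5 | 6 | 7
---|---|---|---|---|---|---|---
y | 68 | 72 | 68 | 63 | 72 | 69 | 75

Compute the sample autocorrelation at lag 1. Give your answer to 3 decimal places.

-0.198

Mean ȳ = (68 + 72 + 68 + 63 + 72 + 69 + 75)/7 = 69.5714
Deviations from mean: -1.5714, 2.4286, -1.5714, -6.5714, 2.4286, -0.5714, 5.4286
Numerator Σ_{t=1}^{6}(y_t−ȳ)(y_{t+1}−ȳ) = -17.7551
Denominator Σ(y_t−ȳ)² = 89.7143
r_1 = -17.7551 / 89.7143 = -0.198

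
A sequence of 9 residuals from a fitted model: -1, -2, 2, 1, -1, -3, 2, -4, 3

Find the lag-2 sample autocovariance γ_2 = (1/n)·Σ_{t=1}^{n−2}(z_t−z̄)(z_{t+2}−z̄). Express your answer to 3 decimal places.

0.790

Mean z̄ = (-1 − 2 + 2 + 1 − 1 − 3 + 2 − 4 + 3)/9 = -0.3333
Σ_{t=1}^{7}(z_t−z̄)(z_{t+2}−z̄) = 7.1111
γ_2 = 7.1111 / 9 = 0.790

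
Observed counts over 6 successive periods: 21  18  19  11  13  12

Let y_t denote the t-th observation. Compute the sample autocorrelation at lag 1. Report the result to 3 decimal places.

Mean ȳ = (21 + 18 + 19 + 11 + 13 + 12)/6 = 15.6667
Deviations from mean: 5.3333, 2.3333, 3.3333, -4.6667, -2.6667, -3.6667
Numerator Σ_{t=1}^{5}(y_t−ȳ)(y_{t+1}−ȳ) = 26.8889
Denominator Σ(y_t−ȳ)² = 87.3333
r_1 = 26.8889 / 87.3333 = 0.308

0.308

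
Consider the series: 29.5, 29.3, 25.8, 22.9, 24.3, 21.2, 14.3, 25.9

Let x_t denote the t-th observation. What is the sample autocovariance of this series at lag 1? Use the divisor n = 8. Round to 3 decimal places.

Mean x̄ = (29.5 + 29.3 + 25.8 + 22.9 + 24.3 + 21.2 + 14.3 + 25.9)/8 = 24.1500
Deviations: 5.3500, 5.1500, 1.6500, -1.2500, 0.1500, -2.9500, -9.8500, 1.7500
Σ_{t=1}^{7}(x_t−x̄)(x_{t+1}−x̄) = 45.1775
γ_1 = 45.1775 / 8 = 5.647

5.647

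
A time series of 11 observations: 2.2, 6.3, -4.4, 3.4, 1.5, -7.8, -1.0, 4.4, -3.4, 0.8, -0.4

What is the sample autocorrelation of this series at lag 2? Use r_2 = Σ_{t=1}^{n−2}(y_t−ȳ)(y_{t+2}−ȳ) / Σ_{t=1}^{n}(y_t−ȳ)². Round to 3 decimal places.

Mean ȳ = (2.2 + 6.3 − 4.4 + 3.4 + 1.5 − 7.8 − 1.0 + 4.4 − 3.4 + 0.8 − 0.4)/11 = 0.1455
Numerator Σ_{t=1}^{9}(y_t−ȳ)(y_{t+2}−ȳ) = -47.9005
Denominator Σ(y_t−ȳ)² = 171.0273
r_2 = -47.9005 / 171.0273 = -0.280

-0.280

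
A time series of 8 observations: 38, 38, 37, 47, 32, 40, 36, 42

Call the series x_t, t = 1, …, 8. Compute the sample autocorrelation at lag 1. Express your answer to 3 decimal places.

-0.648

Mean x̄ = (38 + 38 + 37 + 47 + 32 + 40 + 36 + 42)/8 = 38.7500
Deviations from mean: -0.7500, -0.7500, -1.7500, 8.2500, -6.7500, 1.2500, -2.7500, 3.2500
Numerator Σ_{t=1}^{7}(x_t−x̄)(x_{t+1}−x̄) = -89.0625
Denominator Σ(x_t−x̄)² = 137.5000
r_1 = -89.0625 / 137.5000 = -0.648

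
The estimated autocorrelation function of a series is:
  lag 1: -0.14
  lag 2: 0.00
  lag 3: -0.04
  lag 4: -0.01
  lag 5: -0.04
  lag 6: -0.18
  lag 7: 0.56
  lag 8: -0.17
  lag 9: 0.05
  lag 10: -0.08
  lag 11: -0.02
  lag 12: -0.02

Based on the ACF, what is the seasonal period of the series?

7

The largest autocorrelation is r_7 = 0.56; the remaining lags stay at or below 0.05.
The dominant spike at lag 7 indicates a seasonal period of 7.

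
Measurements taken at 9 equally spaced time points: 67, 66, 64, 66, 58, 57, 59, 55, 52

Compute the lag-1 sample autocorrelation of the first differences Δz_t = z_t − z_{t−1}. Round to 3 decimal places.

First differences Δz: -1, -2, 2, -8, -1, 2, -4, -3
Mean of differences = -1.8750
Numerator Σ(Δz_t−Δz̄)(Δz_{t+1}−Δz̄) = -32.1406
Denominator Σ(Δz_t−Δz̄)² = 74.8750
r_1(Δz) = -32.1406 / 74.8750 = -0.429

-0.429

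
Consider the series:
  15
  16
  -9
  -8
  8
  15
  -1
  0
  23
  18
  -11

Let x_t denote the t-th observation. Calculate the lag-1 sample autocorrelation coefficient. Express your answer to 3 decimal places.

0.011

Mean x̄ = (15 + 16 − 9 − 8 + 8 + 15 − 1 + 0 + 23 + 18 − 11)/11 = 6.0000
Numerator Σ_{t=1}^{10}(x_t−x̄)(x_{t+1}−x̄) = 17.0000
Denominator Σ(x_t−x̄)² = 1494.0000
r_1 = 17.0000 / 1494.0000 = 0.011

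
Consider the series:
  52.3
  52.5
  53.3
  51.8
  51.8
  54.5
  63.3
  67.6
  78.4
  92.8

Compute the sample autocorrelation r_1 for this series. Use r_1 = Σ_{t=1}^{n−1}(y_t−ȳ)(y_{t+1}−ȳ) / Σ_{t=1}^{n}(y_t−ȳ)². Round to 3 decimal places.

0.583

Mean ȳ = (52.3 + 52.5 + 53.3 + 51.8 + 51.8 + 54.5 + 63.3 + 67.6 + 78.4 + 92.8)/10 = 61.8300
Numerator Σ_{t=1}^{9}(y_t−ȳ)(y_{t+1}−ȳ) = 1034.6651
Denominator Σ(y_t−ȳ)² = 1774.7210
r_1 = 1034.6651 / 1774.7210 = 0.583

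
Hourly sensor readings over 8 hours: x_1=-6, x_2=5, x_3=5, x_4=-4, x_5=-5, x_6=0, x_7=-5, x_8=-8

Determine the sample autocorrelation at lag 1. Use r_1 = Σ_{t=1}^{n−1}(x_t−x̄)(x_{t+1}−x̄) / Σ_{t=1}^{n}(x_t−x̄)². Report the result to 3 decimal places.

0.119

Mean x̄ = (-6 + 5 + 5 − 4 − 5 + 0 − 5 − 8)/8 = -2.2500
Σ(x_t−x̄)(x_{t+1}−x̄) = (-27.1875) + (52.5625) + (-12.6875) + (4.8125) + (-6.1875) + (-6.1875) + (15.8125) = 20.9375
Denominator Σ(x_t−x̄)² = 175.5000
r_1 = 20.9375 / 175.5000 = 0.119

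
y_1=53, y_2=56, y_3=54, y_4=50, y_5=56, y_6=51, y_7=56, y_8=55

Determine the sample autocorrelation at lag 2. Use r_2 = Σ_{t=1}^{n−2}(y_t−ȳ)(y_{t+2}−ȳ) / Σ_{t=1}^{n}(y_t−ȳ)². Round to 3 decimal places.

Mean ȳ = (53 + 56 + 54 + 50 + 56 + 51 + 56 + 55)/8 = 53.8750
Deviations from mean: -0.8750, 2.1250, 0.1250, -3.8750, 2.1250, -2.8750, 2.1250, 1.1250
Numerator Σ_{t=1}^{6}(y_t−ȳ)(y_{t+2}−ȳ) = 4.3438
Denominator Σ(y_t−ȳ)² = 38.8750
r_2 = 4.3438 / 38.8750 = 0.112

0.112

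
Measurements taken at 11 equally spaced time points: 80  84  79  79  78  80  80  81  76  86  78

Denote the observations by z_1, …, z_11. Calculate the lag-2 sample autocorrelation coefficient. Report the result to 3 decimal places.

0.160

Mean z̄ = (80 + 84 + 79 + 79 + 78 + 80 + 80 + 81 + 76 + 86 + 78)/11 = 80.0909
Numerator Σ_{t=1}^{9}(z_t−z̄)(z_{t+2}−z̄) = 12.6198
Denominator Σ(z_t−z̄)² = 78.9091
r_2 = 12.6198 / 78.9091 = 0.160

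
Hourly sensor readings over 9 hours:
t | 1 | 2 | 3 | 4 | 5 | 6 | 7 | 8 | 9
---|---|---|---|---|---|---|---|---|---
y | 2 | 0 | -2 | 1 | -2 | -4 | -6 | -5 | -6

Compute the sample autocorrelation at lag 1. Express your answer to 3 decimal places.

0.526

Mean ȳ = (2 + 0 − 2 + 1 − 2 − 4 − 6 − 5 − 6)/9 = -2.4444
Numerator Σ_{t=1}^{8}(y_t−ȳ)(y_{t+1}−ȳ) = 38.0247
Denominator Σ(y_t−ȳ)² = 72.2222
r_1 = 38.0247 / 72.2222 = 0.526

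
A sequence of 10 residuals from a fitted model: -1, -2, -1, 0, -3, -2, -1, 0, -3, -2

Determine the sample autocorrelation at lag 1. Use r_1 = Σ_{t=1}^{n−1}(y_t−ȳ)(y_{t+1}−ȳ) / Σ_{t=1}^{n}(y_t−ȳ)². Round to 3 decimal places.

Mean ȳ = (-1 − 2 − 1 + 0 − 3 − 2 − 1 + 0 − 3 − 2)/10 = -1.5000
Numerator Σ_{t=1}^{9}(y_t−ȳ)(y_{t+1}−ȳ) = -2.2500
Denominator Σ(y_t−ȳ)² = 10.5000
r_1 = -2.2500 / 10.5000 = -0.214

-0.214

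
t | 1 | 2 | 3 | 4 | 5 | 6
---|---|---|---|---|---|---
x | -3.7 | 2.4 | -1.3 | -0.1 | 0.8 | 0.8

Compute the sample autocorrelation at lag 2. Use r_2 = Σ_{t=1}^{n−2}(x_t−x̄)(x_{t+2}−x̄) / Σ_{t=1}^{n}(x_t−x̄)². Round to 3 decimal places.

0.141

Mean x̄ = (-3.7 + 2.4 − 1.3 − 0.1 + 0.8 + 0.8)/6 = -0.1833
Deviations from mean: -3.5167, 2.5833, -1.1167, 0.0833, 0.9833, 0.9833
Numerator Σ_{t=1}^{4}(x_t−x̄)(x_{t+2}−x̄) = 3.1261
Denominator Σ(x_t−x̄)² = 22.2283
r_2 = 3.1261 / 22.2283 = 0.141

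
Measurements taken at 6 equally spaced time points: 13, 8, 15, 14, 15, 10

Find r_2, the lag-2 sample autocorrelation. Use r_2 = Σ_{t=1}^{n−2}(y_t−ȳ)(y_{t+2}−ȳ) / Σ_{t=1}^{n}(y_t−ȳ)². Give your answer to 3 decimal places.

-0.072

Mean ȳ = (13 + 8 + 15 + 14 + 15 + 10)/6 = 12.5000
Deviations from mean: 0.5000, -4.5000, 2.5000, 1.5000, 2.5000, -2.5000
Σ(y_t−ȳ)(y_{t+2}−ȳ) = (1.2500) + (-6.7500) + (6.2500) + (-3.7500) = -3.0000
Denominator Σ(y_t−ȳ)² = 41.5000
r_2 = -3.0000 / 41.5000 = -0.072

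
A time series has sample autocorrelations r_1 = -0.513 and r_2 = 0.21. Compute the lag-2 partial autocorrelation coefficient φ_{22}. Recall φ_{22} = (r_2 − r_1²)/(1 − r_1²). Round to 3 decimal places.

-0.072

φ_{22} = (r_2 − r_1²) / (1 − r_1²)
r_1² = (-0.513)² = 0.263169
Numerator = 0.21 − 0.2632 = -0.0532; denominator = 1 − 0.2632 = 0.7368
φ_{22} = -0.0532 / 0.7368 = -0.072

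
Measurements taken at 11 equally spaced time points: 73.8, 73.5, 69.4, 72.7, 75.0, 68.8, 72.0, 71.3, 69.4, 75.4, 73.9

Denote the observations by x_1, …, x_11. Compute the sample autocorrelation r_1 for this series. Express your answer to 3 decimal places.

-0.206

Mean x̄ = (73.8 + 73.5 + 69.4 + 72.7 + 75.0 + 68.8 + 72.0 + 71.3 + 69.4 + 75.4 + 73.9)/11 = 72.2909
Numerator Σ_{t=1}^{10}(x_t−x̄)(x_{t+1}−x̄) = -11.0192
Denominator Σ(x_t−x̄)² = 53.4691
r_1 = -11.0192 / 53.4691 = -0.206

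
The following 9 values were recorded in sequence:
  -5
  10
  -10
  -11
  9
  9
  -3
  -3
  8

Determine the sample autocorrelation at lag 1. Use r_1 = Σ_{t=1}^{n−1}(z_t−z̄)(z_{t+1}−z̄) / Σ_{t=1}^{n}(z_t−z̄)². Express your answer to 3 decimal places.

Mean z̄ = (-5 + 10 − 10 − 11 + 9 + 9 − 3 − 3 + 8)/9 = 0.4444
Numerator Σ_{t=1}^{8}(z_t−z̄)(z_{t+1}−z̄) = -100.6420
Denominator Σ(z_t−z̄)² = 588.2222
r_1 = -100.6420 / 588.2222 = -0.171

-0.171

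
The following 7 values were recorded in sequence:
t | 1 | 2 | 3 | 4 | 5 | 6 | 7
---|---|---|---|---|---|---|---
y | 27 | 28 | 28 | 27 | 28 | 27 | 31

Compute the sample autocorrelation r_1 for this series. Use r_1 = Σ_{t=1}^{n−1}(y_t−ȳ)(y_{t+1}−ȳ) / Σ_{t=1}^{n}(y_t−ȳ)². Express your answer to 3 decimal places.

-0.250

Mean ȳ = (27 + 28 + 28 + 27 + 28 + 27 + 31)/7 = 28.0000
Deviations from mean: -1.0000, 0.0000, 0.0000, -1.0000, 0.0000, -1.0000, 3.0000
Numerator Σ_{t=1}^{6}(y_t−ȳ)(y_{t+1}−ȳ) = -3.0000
Denominator Σ(y_t−ȳ)² = 12.0000
r_1 = -3.0000 / 12.0000 = -0.250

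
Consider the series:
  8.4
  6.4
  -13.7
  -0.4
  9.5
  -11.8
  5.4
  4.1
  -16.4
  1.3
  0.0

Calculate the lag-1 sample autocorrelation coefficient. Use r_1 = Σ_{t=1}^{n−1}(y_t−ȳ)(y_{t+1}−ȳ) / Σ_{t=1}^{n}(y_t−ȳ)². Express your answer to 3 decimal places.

-0.339

Mean ȳ = (8.4 + 6.4 − 13.7 − 0.4 + 9.5 − 11.8 + 5.4 + 4.1 − 16.4 + 1.3 + 0.0)/11 = -0.6545
Numerator Σ_{t=1}^{10}(y_t−ȳ)(y_{t+1}−ȳ) = -285.1193
Denominator Σ(y_t−ȳ)² = 840.7673
r_1 = -285.1193 / 840.7673 = -0.339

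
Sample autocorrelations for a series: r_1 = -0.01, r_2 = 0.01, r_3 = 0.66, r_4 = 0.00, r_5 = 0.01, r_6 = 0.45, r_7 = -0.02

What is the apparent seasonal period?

3

The largest autocorrelation is r_3 = 0.66, with a weaker echo at lag 6 (0.45); the remaining lags stay at or below 0.01.
The dominant spike at lag 3 indicates a seasonal period of 3.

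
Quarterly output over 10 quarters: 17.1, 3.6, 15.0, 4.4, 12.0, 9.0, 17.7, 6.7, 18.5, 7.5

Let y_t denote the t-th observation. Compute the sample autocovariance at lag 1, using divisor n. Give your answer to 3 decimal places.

-21.031

Mean ȳ = (17.1 + 3.6 + 15.0 + 4.4 + 12.0 + 9.0 + 17.7 + 6.7 + 18.5 + 7.5)/10 = 11.1500
Σ_{t=1}^{9}(y_t−ȳ)(y_{t+1}−ȳ) = -210.3075
γ_1 = -210.3075 / 10 = -21.031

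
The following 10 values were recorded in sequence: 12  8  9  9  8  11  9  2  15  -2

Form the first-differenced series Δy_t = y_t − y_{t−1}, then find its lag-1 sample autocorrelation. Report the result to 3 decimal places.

-0.586

First differences Δy: -4, 1, 0, -1, 3, -2, -7, 13, -17
Mean of differences = -1.5556
Numerator Σ(Δy_t−Δȳ)(Δy_{t+1}−Δȳ) = -302.5309
Denominator Σ(Δy_t−Δȳ)² = 516.2222
r_1(Δy) = -302.5309 / 516.2222 = -0.586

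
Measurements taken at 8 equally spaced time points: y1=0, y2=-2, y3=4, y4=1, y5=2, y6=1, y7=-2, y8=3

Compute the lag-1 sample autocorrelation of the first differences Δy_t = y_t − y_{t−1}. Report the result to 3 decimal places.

-0.552

First differences Δy: -2, 6, -3, 1, -1, -3, 5
Mean of differences = 0.4286
Numerator Σ(Δy_t−Δȳ)(Δy_{t+1}−Δȳ) = -46.1837
Denominator Σ(Δy_t−Δȳ)² = 83.7143
r_1(Δy) = -46.1837 / 83.7143 = -0.552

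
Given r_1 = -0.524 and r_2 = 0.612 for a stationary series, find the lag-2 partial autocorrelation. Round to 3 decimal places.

0.465

φ_{22} = (r_2 − r_1²) / (1 − r_1²)
r_1² = (-0.524)² = 0.274576
Numerator = 0.612 − 0.2746 = 0.3374; denominator = 1 − 0.2746 = 0.7254
φ_{22} = 0.3374 / 0.7254 = 0.465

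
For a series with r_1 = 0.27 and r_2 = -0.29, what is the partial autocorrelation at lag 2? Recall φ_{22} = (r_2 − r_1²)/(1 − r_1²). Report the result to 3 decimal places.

-0.391

φ_{22} = (r_2 − r_1²) / (1 − r_1²)
r_1² = (0.27)² = 0.0729
Numerator = -0.29 − 0.0729 = -0.3629; denominator = 1 − 0.0729 = 0.9271
φ_{22} = -0.3629 / 0.9271 = -0.391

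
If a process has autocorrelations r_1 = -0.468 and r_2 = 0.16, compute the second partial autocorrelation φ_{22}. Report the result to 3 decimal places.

-0.076

φ_{22} = (r_2 − r_1²) / (1 − r_1²)
r_1² = (-0.468)² = 0.219024
Numerator = 0.16 − 0.2190 = -0.0590; denominator = 1 − 0.2190 = 0.7810
φ_{22} = -0.0590 / 0.7810 = -0.076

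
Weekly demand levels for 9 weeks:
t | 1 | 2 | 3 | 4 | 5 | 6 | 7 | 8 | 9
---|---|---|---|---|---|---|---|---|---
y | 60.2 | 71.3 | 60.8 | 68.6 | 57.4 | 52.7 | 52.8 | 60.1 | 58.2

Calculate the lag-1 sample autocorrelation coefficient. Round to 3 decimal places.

0.207

Mean ȳ = (60.2 + 71.3 + 60.8 + 68.6 + 57.4 + 52.7 + 52.8 + 60.1 + 58.2)/9 = 60.2333
Numerator Σ_{t=1}^{8}(y_t−ȳ)(y_{t+1}−ȳ) = 65.5422
Denominator Σ(y_t−ȳ)² = 316.9800
r_1 = 65.5422 / 316.9800 = 0.207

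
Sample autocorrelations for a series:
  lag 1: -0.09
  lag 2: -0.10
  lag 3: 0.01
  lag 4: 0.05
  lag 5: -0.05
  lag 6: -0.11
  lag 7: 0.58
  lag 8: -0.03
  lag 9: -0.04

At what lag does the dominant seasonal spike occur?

7

The largest autocorrelation is r_7 = 0.58; the remaining lags stay at or below 0.05.
The dominant spike at lag 7 indicates a seasonal period of 7.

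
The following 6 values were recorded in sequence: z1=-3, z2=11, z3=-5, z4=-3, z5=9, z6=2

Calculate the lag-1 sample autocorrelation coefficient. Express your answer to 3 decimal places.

Mean z̄ = (-3 + 11 − 5 − 3 + 9 + 2)/6 = 1.8333
Deviations from mean: -4.8333, 9.1667, -6.8333, -4.8333, 7.1667, 0.1667
Σ(z_t−z̄)(z_{t+1}−z̄) = (-44.3056) + (-62.6389) + (33.0278) + (-34.6389) + (1.1944) = -107.3611
Denominator Σ(z_t−z̄)² = 228.8333
r_1 = -107.3611 / 228.8333 = -0.469

-0.469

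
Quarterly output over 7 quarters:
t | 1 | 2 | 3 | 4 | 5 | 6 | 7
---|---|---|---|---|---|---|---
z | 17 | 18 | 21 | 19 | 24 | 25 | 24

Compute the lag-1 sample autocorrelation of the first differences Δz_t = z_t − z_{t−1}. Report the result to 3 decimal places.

First differences Δz: 1, 3, -2, 5, 1, -1
Mean of differences = 1.1667
Numerator Σ(Δz_t−Δz̄)(Δz_{t+1}−Δz̄) = -18.5278
Denominator Σ(Δz_t−Δz̄)² = 32.8333
r_1(Δz) = -18.5278 / 32.8333 = -0.564

-0.564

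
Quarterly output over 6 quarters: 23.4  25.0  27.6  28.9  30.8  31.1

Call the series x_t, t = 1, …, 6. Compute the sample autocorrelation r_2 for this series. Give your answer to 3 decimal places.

0.017

Mean x̄ = (23.4 + 25.0 + 27.6 + 28.9 + 30.8 + 31.1)/6 = 27.8000
Σ(x_t−x̄)(x_{t+2}−x̄) = (0.8800) + (-3.0800) + (-0.6000) + (3.6300) = 0.8300
Denominator Σ(x_t−x̄)² = 48.3400
r_2 = 0.8300 / 48.3400 = 0.017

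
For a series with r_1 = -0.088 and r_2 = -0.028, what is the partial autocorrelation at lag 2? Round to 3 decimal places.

φ_{22} = (r_2 − r_1²) / (1 − r_1²)
r_1² = (-0.088)² = 0.007744
Numerator = -0.028 − 0.0077 = -0.0357; denominator = 1 − 0.0077 = 0.9923
φ_{22} = -0.0357 / 0.9923 = -0.036

-0.036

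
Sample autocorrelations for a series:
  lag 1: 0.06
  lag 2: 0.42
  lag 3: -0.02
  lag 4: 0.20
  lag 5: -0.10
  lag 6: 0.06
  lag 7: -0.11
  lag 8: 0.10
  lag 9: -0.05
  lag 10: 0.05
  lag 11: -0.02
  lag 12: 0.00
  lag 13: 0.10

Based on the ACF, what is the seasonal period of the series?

The largest autocorrelation is r_2 = 0.42, with a weaker echo at lag 4 (0.20); the remaining lags stay at or below 0.10.
The dominant spike at lag 2 indicates a seasonal period of 2.

2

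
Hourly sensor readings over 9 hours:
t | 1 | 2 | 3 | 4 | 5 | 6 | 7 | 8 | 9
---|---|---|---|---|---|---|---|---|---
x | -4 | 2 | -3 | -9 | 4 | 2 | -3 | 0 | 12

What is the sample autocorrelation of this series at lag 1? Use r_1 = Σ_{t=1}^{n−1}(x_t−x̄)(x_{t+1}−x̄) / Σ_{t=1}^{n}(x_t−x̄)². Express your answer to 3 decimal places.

-0.072

Mean x̄ = (-4 + 2 − 3 − 9 + 4 + 2 − 3 + 0 + 12)/9 = 0.1111
Numerator Σ_{t=1}^{8}(x_t−x̄)(x_{t+1}−x̄) = -20.2346
Denominator Σ(x_t−x̄)² = 282.8889
r_1 = -20.2346 / 282.8889 = -0.072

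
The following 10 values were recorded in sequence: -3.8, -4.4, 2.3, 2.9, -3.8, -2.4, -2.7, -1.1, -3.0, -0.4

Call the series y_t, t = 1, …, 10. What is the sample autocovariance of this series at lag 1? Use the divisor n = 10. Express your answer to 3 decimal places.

0.262

Mean ȳ = (-3.8 − 4.4 + 2.3 + 2.9 − 3.8 − 2.4 − 2.7 − 1.1 − 3.0 − 0.4)/10 = -1.6400
Σ_{t=1}^{9}(y_t−ȳ)(y_{t+1}−ȳ) = 2.6224
γ_1 = 2.6224 / 10 = 0.262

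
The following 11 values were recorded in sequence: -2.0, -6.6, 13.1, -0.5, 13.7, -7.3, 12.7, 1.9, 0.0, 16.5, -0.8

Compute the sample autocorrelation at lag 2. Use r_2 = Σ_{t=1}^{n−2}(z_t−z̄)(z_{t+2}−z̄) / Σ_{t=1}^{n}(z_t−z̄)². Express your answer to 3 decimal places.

Mean z̄ = (-2.0 − 6.6 + 13.1 − 0.5 + 13.7 − 7.3 + 12.7 + 1.9 + 0.0 + 16.5 − 0.8)/11 = 3.7000
Numerator Σ_{t=1}^{9}(z_t−z̄)(z_{t+2}−z̄) = 199.9900
Denominator Σ(z_t−z̄)² = 747.6000
r_2 = 199.9900 / 747.6000 = 0.268

0.268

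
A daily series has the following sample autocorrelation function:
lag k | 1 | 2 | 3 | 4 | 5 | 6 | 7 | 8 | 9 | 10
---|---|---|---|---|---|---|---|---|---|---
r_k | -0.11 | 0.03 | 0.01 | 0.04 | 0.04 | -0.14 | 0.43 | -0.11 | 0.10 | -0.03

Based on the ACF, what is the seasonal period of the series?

7

The largest autocorrelation is r_7 = 0.43; the remaining lags stay at or below 0.10.
The dominant spike at lag 7 indicates a seasonal period of 7.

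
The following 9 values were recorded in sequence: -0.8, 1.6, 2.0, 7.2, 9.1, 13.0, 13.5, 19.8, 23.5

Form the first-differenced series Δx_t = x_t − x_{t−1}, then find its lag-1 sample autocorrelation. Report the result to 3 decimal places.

-0.499

First differences Δx: 2.4, 0.4, 5.2, 1.9, 3.9, 0.5, 6.3, 3.7
Mean of differences = 3.0375
Numerator Σ(Δx_t−Δx̄)(Δx_{t+1}−Δx̄) = -15.7689
Denominator Σ(Δx_t−Δx̄)² = 31.5988
r_1(Δx) = -15.7689 / 31.5988 = -0.499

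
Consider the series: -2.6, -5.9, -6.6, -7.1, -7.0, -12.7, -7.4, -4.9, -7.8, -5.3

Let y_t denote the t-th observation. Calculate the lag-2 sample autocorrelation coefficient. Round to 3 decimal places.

Mean ȳ = (-2.6 − 5.9 − 6.6 − 7.1 − 7.0 − 12.7 − 7.4 − 4.9 − 7.8 − 5.3)/10 = -6.7300
Numerator Σ_{t=1}^{8}(y_t−ȳ)(y_{t+2}−ȳ) = -5.0068
Denominator Σ(y_t−ȳ)² = 60.6010
r_2 = -5.0068 / 60.6010 = -0.083

-0.083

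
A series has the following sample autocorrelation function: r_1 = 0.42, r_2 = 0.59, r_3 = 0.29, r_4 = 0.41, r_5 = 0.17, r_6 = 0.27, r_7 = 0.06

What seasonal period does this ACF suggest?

The largest autocorrelation is r_2 = 0.59; the remaining lags stay at or below 0.42.
The dominant spike at lag 2 indicates a seasonal period of 2.

2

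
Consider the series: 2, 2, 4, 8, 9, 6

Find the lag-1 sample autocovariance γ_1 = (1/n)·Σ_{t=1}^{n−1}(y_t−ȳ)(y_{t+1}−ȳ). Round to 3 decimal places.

Mean ȳ = (2 + 2 + 4 + 8 + 9 + 6)/6 = 5.1667
Deviations: -3.1667, -3.1667, -1.1667, 2.8333, 3.8333, 0.8333
Σ_{t=1}^{5}(y_t−ȳ)(y_{t+1}−ȳ) = 24.4722
γ_1 = 24.4722 / 6 = 4.079

4.079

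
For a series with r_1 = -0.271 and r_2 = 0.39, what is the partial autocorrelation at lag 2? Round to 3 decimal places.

φ_{22} = (r_2 − r_1²) / (1 − r_1²)
r_1² = (-0.271)² = 0.073441
Numerator = 0.39 − 0.0734 = 0.3166; denominator = 1 − 0.0734 = 0.9266
φ_{22} = 0.3166 / 0.9266 = 0.342

0.342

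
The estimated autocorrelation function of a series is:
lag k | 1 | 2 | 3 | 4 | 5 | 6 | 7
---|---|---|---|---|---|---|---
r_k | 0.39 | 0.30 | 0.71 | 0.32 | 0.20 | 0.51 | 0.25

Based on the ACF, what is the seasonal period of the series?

The largest autocorrelation is r_3 = 0.71, with a weaker echo at lag 6 (0.51); the remaining lags stay at or below 0.39. The elevated value at lag 1 (0.39), dropping to 0.30 at lag 2, reflects decaying short-term dependence rather than seasonality.
The dominant spike at lag 3 indicates a seasonal period of 3.

3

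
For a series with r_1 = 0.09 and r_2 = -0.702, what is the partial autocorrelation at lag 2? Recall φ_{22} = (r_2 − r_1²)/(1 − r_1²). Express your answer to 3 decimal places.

φ_{22} = (r_2 − r_1²) / (1 − r_1²)
r_1² = (0.09)² = 0.0081
Numerator = -0.702 − 0.0081 = -0.7101; denominator = 1 − 0.0081 = 0.9919
φ_{22} = -0.7101 / 0.9919 = -0.716

-0.716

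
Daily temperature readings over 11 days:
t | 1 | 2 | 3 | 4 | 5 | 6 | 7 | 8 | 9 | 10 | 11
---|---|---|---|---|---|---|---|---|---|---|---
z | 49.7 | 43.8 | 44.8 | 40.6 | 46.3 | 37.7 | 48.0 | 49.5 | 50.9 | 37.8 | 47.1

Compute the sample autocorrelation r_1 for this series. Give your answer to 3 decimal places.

-0.269

Mean z̄ = (49.7 + 43.8 + 44.8 + 40.6 + 46.3 + 37.7 + 48.0 + 49.5 + 50.9 + 37.8 + 47.1)/11 = 45.1091
Numerator Σ_{t=1}^{10}(z_t−z̄)(z_{t+1}−z̄) = -58.5810
Denominator Σ(z_t−z̄)² = 218.0891
r_1 = -58.5810 / 218.0891 = -0.269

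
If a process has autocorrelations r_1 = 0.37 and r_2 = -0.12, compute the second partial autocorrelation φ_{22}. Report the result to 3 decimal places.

φ_{22} = (r_2 − r_1²) / (1 − r_1²)
r_1² = (0.37)² = 0.1369
Numerator = -0.12 − 0.1369 = -0.2569; denominator = 1 − 0.1369 = 0.8631
φ_{22} = -0.2569 / 0.8631 = -0.298

-0.298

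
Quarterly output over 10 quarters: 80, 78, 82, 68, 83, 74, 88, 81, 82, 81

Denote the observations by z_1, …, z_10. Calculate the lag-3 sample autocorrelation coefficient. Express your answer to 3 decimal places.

-0.441

Mean z̄ = (80 + 78 + 82 + 68 + 83 + 74 + 88 + 81 + 82 + 81)/10 = 79.7000
Numerator Σ_{t=1}^{7}(z_t−z̄)(z_{t+3}−z̄) = -117.3700
Denominator Σ(z_t−z̄)² = 266.1000
r_3 = -117.3700 / 266.1000 = -0.441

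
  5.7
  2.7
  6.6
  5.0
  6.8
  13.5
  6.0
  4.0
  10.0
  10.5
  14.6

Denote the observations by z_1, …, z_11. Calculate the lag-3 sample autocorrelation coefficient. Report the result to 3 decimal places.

-0.036

Mean z̄ = (5.7 + 2.7 + 6.6 + 5.0 + 6.8 + 13.5 + 6.0 + 4.0 + 10.0 + 10.5 + 14.6)/11 = 7.7636
Numerator Σ_{t=1}^{8}(z_t−z̄)(z_{t+3}−z̄) = -5.3185
Denominator Σ(z_t−z̄)² = 149.2255
r_3 = -5.3185 / 149.2255 = -0.036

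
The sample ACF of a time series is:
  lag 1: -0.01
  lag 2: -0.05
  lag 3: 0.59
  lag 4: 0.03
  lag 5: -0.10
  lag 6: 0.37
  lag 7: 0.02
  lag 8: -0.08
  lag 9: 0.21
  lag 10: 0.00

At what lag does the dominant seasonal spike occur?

3

The largest autocorrelation is r_3 = 0.59, with weaker echoes at lags 6 (0.37) and 9 (0.21); the remaining lags stay at or below 0.03.
The dominant spike at lag 3 indicates a seasonal period of 3.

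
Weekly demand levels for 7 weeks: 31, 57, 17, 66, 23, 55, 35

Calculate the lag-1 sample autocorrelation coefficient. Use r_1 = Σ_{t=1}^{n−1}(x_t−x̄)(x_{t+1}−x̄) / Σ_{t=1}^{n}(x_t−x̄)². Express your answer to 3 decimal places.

-0.911

Mean x̄ = (31 + 57 + 17 + 66 + 23 + 55 + 35)/7 = 40.5714
Σ(x_t−x̄)(x_{t+1}−x̄) = (-157.2449) + (-387.2449) + (-599.3878) + (-446.8163) + (-253.5306) + (-80.3878) = -1924.6122
Denominator Σ(x_t−x̄)² = 2111.7143
r_1 = -1924.6122 / 2111.7143 = -0.911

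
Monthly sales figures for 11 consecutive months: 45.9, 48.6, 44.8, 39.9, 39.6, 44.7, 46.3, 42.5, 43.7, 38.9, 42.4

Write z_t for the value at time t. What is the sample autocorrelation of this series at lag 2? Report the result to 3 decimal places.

-0.341

Mean z̄ = (45.9 + 48.6 + 44.8 + 39.9 + 39.6 + 44.7 + 46.3 + 42.5 + 43.7 + 38.9 + 42.4)/11 = 43.3909
Numerator Σ_{t=1}^{9}(z_t−z̄)(z_{t+2}−z̄) = -32.1611
Denominator Σ(z_t−z̄)² = 94.1891
r_2 = -32.1611 / 94.1891 = -0.341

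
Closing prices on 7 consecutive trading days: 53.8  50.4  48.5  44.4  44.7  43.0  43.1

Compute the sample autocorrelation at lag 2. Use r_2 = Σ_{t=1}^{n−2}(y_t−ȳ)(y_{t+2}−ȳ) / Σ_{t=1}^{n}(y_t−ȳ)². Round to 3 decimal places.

0.162

Mean ȳ = (53.8 + 50.4 + 48.5 + 44.4 + 44.7 + 43.0 + 43.1)/7 = 46.8429
Deviations from mean: 6.9571, 3.5571, 1.6571, -2.4429, -2.1429, -3.8429, -3.7429
Numerator Σ_{t=1}^{5}(y_t−ȳ)(y_{t+2}−ȳ) = 16.6963
Denominator Σ(y_t−ȳ)² = 103.1371
r_2 = 16.6963 / 103.1371 = 0.162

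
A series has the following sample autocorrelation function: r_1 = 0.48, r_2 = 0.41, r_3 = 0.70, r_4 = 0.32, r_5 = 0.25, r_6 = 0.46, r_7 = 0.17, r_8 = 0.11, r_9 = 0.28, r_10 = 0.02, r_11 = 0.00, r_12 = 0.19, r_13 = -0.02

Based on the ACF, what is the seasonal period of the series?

3

The largest autocorrelation is r_3 = 0.70; the remaining lags stay at or below 0.48. The elevated value at lag 1 (0.48), dropping to 0.41 at lag 2, reflects decaying short-term dependence rather than seasonality.
The dominant spike at lag 3 indicates a seasonal period of 3.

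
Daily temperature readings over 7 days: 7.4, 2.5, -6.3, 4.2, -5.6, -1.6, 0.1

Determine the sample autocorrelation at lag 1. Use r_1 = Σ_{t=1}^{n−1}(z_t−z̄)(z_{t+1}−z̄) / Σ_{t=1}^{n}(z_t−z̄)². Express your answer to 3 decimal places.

Mean z̄ = (7.4 + 2.5 − 6.3 + 4.2 − 5.6 − 1.6 + 0.1)/7 = 0.1000
Deviations from mean: 7.3000, 2.4000, -6.4000, 4.1000, -5.7000, -1.7000, 0.0000
Numerator Σ_{t=1}^{6}(z_t−z̄)(z_{t+1}−z̄) = -37.7600
Denominator Σ(z_t−z̄)² = 152.2000
r_1 = -37.7600 / 152.2000 = -0.248

-0.248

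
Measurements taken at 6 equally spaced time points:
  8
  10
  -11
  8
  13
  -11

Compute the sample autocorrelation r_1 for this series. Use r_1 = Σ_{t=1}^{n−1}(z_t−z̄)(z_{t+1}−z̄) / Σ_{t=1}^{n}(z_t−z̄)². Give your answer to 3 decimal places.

Mean z̄ = (8 + 10 − 11 + 8 + 13 − 11)/6 = 2.8333
Deviations from mean: 5.1667, 7.1667, -13.8333, 5.1667, 10.1667, -13.8333
Numerator Σ_{t=1}^{5}(z_t−z̄)(z_{t+1}−z̄) = -221.6944
Denominator Σ(z_t−z̄)² = 590.8333
r_1 = -221.6944 / 590.8333 = -0.375

-0.375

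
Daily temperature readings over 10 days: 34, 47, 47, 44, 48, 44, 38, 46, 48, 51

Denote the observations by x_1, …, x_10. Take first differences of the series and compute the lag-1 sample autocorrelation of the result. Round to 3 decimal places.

First differences Δx: 13, 0, -3, 4, -4, -6, 8, 2, 3
Mean of differences = 1.8889
Numerator Σ(Δx_t−Δx̄)(Δx_{t+1}−Δx̄) = -35.4568
Denominator Σ(Δx_t−Δx̄)² = 290.8889
r_1(Δx) = -35.4568 / 290.8889 = -0.122

-0.122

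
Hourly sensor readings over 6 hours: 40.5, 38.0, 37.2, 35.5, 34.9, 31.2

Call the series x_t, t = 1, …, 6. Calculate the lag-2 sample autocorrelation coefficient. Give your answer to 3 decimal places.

0.105

Mean x̄ = (40.5 + 38.0 + 37.2 + 35.5 + 34.9 + 31.2)/6 = 36.2167
Deviations from mean: 4.2833, 1.7833, 0.9833, -0.7167, -1.3167, -5.0167
Σ(x_t−x̄)(x_{t+2}−x̄) = (4.2119) + (-1.2781) + (-1.2947) + (3.5953) = 5.2344
Denominator Σ(x_t−x̄)² = 49.9083
r_2 = 5.2344 / 49.9083 = 0.105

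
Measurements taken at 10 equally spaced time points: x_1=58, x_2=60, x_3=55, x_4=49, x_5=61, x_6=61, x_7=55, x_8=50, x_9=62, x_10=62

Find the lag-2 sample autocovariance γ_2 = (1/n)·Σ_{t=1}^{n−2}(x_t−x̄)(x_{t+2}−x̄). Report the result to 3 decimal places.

Mean x̄ = (58 + 60 + 55 + 49 + 61 + 61 + 55 + 50 + 62 + 62)/10 = 57.3000
Σ_{t=1}^{8}(x_t−x̄)(x_{t+2}−x̄) = -143.8800
γ_2 = -143.8800 / 10 = -14.388

-14.388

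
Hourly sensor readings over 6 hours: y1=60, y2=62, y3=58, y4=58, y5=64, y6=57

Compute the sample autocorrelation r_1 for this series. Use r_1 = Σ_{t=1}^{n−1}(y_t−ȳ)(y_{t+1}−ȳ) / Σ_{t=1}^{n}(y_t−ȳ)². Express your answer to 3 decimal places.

Mean ȳ = (60 + 62 + 58 + 58 + 64 + 57)/6 = 59.8333
Deviations from mean: 0.1667, 2.1667, -1.8333, -1.8333, 4.1667, -2.8333
Numerator Σ_{t=1}^{5}(y_t−ȳ)(y_{t+1}−ȳ) = -19.6944
Denominator Σ(y_t−ȳ)² = 36.8333
r_1 = -19.6944 / 36.8333 = -0.535

-0.535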